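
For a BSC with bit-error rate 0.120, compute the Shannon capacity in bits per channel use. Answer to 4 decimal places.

0.4706 bits

Binary symmetric channel: C = 1 − h₂(ε) where h₂ is the binary entropy function.
h₂(0.120) = −0.120·log₂0.120 − 0.880·log₂0.880 = 0.5294.
C = 1 − 0.5294 = 0.4706 bits per channel use.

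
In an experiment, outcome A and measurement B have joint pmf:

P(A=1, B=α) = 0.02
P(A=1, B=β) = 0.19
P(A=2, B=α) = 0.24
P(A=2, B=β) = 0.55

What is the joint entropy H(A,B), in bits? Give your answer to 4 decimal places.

H(A,B) = −Σ p(x,y)·log₂ p(x,y) over all 4 cells.
  cell (1,α): −0.02·log₂0.02 = 0.11288
  cell (1,β): −0.19·log₂0.19 = 0.45523
  cell (2,α): −0.24·log₂0.24 = 0.49413
  cell (2,β): −0.55·log₂0.55 = 0.47437
Sum = 1.5366 bits.

1.5366 bits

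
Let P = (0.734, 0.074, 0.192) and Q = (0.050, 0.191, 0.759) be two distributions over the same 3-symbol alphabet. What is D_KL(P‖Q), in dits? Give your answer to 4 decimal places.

D(P‖Q) = Σ p·log₁₀(p/q).
  0.734·log₁₀(0.734/0.050) = 0.85638
  0.074·log₁₀(0.074/0.191) = -0.03047
  0.192·log₁₀(0.192/0.759) = -0.11461
D(P‖Q) = 0.7113 dits.

0.7113 dits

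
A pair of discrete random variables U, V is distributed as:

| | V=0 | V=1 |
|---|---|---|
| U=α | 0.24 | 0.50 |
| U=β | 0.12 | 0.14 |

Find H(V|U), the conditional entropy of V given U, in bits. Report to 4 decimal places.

0.9316 bits

Chain rule: H(V|U) = H(U,V) − H(U).
Marginals: p(U) = (0.7400, 0.2600), p(V) = (0.3600, 0.6400).
H(U,V) = 1.7583 bits; H(U) = 0.8267 bits.
H(V|U) = 1.7583 − 0.8267 = 0.9316 bits.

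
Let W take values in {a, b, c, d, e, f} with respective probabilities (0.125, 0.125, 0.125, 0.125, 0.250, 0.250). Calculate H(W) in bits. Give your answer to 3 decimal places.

2.500 bits

H(W) = −Σ p·log₂ p.
  −(0.125)·log₂(0.125) = 0.3750
  −(0.125)·log₂(0.125) = 0.3750
  −(0.125)·log₂(0.125) = 0.3750
  −(0.125)·log₂(0.125) = 0.3750
  −(0.250)·log₂(0.250) = 0.5000
  −(0.250)·log₂(0.250) = 0.5000
Sum: 0.3750 + 0.3750 + 0.3750 + 0.3750 + 0.5000 + 0.5000 = 2.500 bits.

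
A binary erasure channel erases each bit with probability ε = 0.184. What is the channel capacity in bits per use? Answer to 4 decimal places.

0.8160 bits

Binary erasure channel: capacity C = 1 − ε.
C = 1 − 0.184 = 0.8160 bits per channel use.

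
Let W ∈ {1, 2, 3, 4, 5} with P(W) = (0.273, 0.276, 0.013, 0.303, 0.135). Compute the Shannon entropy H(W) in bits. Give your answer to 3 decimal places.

H(W) = −Σ p·log₂ p.
  −(0.273)·log₂(0.273) = 0.5113
  −(0.276)·log₂(0.276) = 0.5126
  −(0.013)·log₂(0.013) = 0.0814
  −(0.303)·log₂(0.303) = 0.5220
  −(0.135)·log₂(0.135) = 0.3900
Sum: 0.5113 + 0.5126 + 0.0814 + 0.5220 + 0.3900 = 2.017 bits.

2.017 bits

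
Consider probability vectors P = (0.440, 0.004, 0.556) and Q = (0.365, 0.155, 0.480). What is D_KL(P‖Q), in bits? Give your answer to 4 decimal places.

D(P‖Q) = Σ p·log₂(p/q).
  0.440·log₂(0.440/0.365) = 0.11863
  0.004·log₂(0.004/0.155) = -0.02110
  0.556·log₂(0.556/0.480) = 0.11790
D(P‖Q) = 0.2154 bits.

0.2154 bits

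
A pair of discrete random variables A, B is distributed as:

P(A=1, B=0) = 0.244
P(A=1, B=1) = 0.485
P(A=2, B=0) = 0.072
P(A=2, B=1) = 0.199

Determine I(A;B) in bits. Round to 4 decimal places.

0.0032 bits

Marginals: p(A) = (0.7290, 0.2710), p(B) = (0.3160, 0.6840).
I(A;B) = Σ p(x,y)·log₂[p(x,y)/(p(x)p(y))].
  (1,0): 0.244·log₂(1.0592) = 0.02024
  (1,1): 0.485·log₂(0.9727) = -0.01940
  (2,0): 0.072·log₂(0.8408) = -0.01802
  (2,1): 0.199·log₂(1.0736) = 0.02038
Sum = 0.0032 bits.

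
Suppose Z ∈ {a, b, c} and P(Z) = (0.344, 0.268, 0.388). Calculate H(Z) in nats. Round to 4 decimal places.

1.0873 nats

H(Z) = −Σ p·ln p.
  −(0.344)·ln(0.344) = 0.36709
  −(0.268)·ln(0.268) = 0.35289
  −(0.388)·ln(0.388) = 0.36734
Sum: 0.36709 + 0.35289 + 0.36734 = 1.0873 nats.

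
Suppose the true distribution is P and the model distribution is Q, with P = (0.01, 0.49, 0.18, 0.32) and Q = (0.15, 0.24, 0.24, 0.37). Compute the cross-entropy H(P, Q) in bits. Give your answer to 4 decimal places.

H(P,Q) = −Σ p·log₂ q.
  −0.01·log₂(0.15) = 0.02737
  −0.49·log₂(0.24) = 1.00886
  −0.18·log₂(0.24) = 0.37060
  −0.32·log₂(0.37) = 0.45901
H(P,Q) = 1.8658 bits.

1.8658 bits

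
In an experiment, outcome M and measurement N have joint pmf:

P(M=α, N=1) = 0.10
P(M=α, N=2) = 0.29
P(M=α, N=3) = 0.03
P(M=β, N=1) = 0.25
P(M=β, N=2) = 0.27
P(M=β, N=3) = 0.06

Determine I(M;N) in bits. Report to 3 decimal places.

0.037 bits

Marginals: p(M) = (0.4200, 0.5800), p(N) = (0.3500, 0.5600, 0.0900).
I(M;N) = Σ p(x,y)·log₂[p(x,y)/(p(x)p(y))].
  (α,1): 0.10·log₂(0.6803) = -0.0556
  (α,2): 0.29·log₂(1.2330) = 0.0876
  (α,3): 0.03·log₂(0.7937) = -0.0100
  (β,1): 0.25·log₂(1.2315) = 0.0751
  (β,2): 0.27·log₂(0.8313) = -0.0720
  (β,3): 0.06·log₂(1.1494) = 0.0121
Sum = 0.037 bits.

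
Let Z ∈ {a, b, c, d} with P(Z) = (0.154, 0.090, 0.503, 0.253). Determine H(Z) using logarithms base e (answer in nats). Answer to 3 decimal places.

H(Z) = −Σ p·ln p.
  −(0.154)·ln(0.154) = 0.2881
  −(0.090)·ln(0.090) = 0.2167
  −(0.503)·ln(0.503) = 0.3456
  −(0.253)·ln(0.253) = 0.3477
Sum: 0.2881 + 0.2167 + 0.3456 + 0.3477 = 1.198 nats.

1.198 nats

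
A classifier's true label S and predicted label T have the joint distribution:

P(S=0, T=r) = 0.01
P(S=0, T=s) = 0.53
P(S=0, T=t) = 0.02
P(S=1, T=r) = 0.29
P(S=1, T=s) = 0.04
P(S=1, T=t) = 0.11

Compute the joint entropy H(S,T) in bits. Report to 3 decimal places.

1.719 bits

H(S,T) = −Σ p(x,y)·log₂ p(x,y) over all 6 cells.
  cell (0,r): −0.01·log₂0.01 = 0.0664
  cell (0,s): −0.53·log₂0.53 = 0.4854
  cell (0,t): −0.02·log₂0.02 = 0.1129
  cell (1,r): −0.29·log₂0.29 = 0.5179
  cell (1,s): −0.04·log₂0.04 = 0.1858
  cell (1,t): −0.11·log₂0.11 = 0.3503
Sum = 1.719 bits.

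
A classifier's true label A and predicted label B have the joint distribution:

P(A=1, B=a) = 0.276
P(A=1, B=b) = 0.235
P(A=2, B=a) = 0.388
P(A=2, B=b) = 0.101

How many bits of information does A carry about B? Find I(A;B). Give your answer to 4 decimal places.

Marginals: p(A) = (0.5110, 0.4890), p(B) = (0.6640, 0.3360).
I(A;B) = H(A) + H(B) − H(A,B).
H(A) = 0.9997, H(B) = 0.9209, H(A,B) = 1.8676.
I(A;B) = 0.9997 + 0.9209 − 1.8676 = 0.0530 bits.

0.0530 bits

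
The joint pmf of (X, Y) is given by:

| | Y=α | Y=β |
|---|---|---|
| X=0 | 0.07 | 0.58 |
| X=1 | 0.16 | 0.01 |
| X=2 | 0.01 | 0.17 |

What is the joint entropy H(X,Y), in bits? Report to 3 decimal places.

H(X,Y) = −Σ p(x,y)·log₂ p(x,y) over all 6 cells.
  cell (0,α): −0.07·log₂0.07 = 0.2686
  cell (0,β): −0.58·log₂0.58 = 0.4558
  cell (1,α): −0.16·log₂0.16 = 0.4230
  cell (1,β): −0.01·log₂0.01 = 0.0664
  cell (2,α): −0.01·log₂0.01 = 0.0664
  cell (2,β): −0.17·log₂0.17 = 0.4346
Sum = 1.715 bits.

1.715 bits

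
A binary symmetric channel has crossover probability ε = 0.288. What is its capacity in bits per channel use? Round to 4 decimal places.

Binary symmetric channel: C = 1 − h₂(ε) where h₂ is the binary entropy function.
h₂(0.288) = −0.288·log₂0.288 − 0.712·log₂0.712 = 0.8661.
C = 1 − 0.8661 = 0.1339 bits per channel use.

0.1339 bits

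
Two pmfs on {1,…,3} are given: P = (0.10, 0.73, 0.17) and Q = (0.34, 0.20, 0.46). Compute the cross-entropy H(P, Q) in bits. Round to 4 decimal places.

H(P,Q) = −Σ p·log₂ q.
  −0.10·log₂(0.34) = 0.15564
  −0.73·log₂(0.20) = 1.69501
  −0.17·log₂(0.46) = 0.19045
H(P,Q) = 2.0411 bits.

2.0411 bits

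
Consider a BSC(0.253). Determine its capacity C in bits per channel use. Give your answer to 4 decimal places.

Binary symmetric channel: C = 1 − h₂(ε) where h₂ is the binary entropy function.
h₂(0.253) = −0.253·log₂0.253 − 0.747·log₂0.747 = 0.8160.
C = 1 − 0.8160 = 0.1840 bits per channel use.

0.1840 bits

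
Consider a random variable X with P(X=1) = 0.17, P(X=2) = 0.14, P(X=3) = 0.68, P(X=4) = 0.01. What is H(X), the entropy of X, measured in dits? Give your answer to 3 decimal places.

0.384 dits

H(X) = −Σ p·log₁₀ p.
  −(0.17)·log₁₀(0.17) = 0.1308
  −(0.14)·log₁₀(0.14) = 0.1195
  −(0.68)·log₁₀(0.68) = 0.1139
  −(0.01)·log₁₀(0.01) = 0.0200
Sum: 0.1308 + 0.1195 + 0.1139 + 0.0200 = 0.384 dits.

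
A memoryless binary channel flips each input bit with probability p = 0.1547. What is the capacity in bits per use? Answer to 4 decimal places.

Binary symmetric channel: C = 1 − h₂(ε) where h₂ is the binary entropy function.
h₂(0.1547) = −0.1547·log₂0.1547 − 0.8453·log₂0.8453 = 0.6215.
C = 1 − 0.6215 = 0.3785 bits per channel use.

0.3785 bits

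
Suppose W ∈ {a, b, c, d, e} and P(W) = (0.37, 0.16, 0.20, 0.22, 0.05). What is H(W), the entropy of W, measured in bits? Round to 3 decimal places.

2.115 bits

H(W) = −Σ p·log₂ p.
  −(0.37)·log₂(0.37) = 0.5307
  −(0.16)·log₂(0.16) = 0.4230
  −(0.20)·log₂(0.20) = 0.4644
  −(0.22)·log₂(0.22) = 0.4806
  −(0.05)·log₂(0.05) = 0.2161
Sum: 0.5307 + 0.4230 + 0.4644 + 0.4806 + 0.2161 = 2.115 bits.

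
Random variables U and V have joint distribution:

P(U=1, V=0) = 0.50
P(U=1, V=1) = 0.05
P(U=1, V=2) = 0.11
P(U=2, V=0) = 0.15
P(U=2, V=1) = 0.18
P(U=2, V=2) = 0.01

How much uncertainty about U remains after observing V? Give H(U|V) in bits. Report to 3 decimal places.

Chain rule: H(U|V) = H(U,V) − H(V).
Marginals: p(U) = (0.6600, 0.3400), p(V) = (0.6500, 0.2300, 0.1200).
H(U,V) = 1.9887 bits; H(V) = 1.2587 bits.
H(U|V) = 1.9887 − 1.2587 = 0.730 bits.

0.730 bits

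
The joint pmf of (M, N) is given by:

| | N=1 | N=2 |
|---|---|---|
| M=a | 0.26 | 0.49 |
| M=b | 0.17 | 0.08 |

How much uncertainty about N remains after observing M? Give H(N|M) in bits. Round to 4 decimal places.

Marginals: p(M) = (0.7500, 0.2500), p(N) = (0.4300, 0.5700).
H(N|M) = Σ p(M) · H(N|M=·).
  M=a: p=0.7500, H(N|M=a) = 0.9311
  M=b: p=0.2500, H(N|M=b) = 0.9044
Weighted sum = 0.9244 bits.

0.9244 bits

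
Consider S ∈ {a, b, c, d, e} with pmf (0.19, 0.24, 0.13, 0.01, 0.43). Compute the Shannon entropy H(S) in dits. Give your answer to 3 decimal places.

H(S) = −Σ p·log₁₀ p.
  −(0.19)·log₁₀(0.19) = 0.1370
  −(0.24)·log₁₀(0.24) = 0.1487
  −(0.13)·log₁₀(0.13) = 0.1152
  −(0.01)·log₁₀(0.01) = 0.0200
  −(0.43)·log₁₀(0.43) = 0.1576
Sum: 0.1370 + 0.1487 + 0.1152 + 0.0200 + 0.1576 = 0.579 dits.

0.579 dits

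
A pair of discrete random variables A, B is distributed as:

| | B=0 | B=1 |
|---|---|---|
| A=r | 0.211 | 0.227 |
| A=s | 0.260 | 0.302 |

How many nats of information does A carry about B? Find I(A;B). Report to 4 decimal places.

0.0002 nats

Marginals: p(A) = (0.4380, 0.5620), p(B) = (0.4710, 0.5290).
I(A;B) = Σ p(x,y)·ln[p(x,y)/(p(x)p(y))].
  (r,0): 0.211·ln(1.0228) = 0.00476
  (r,1): 0.227·ln(0.9797) = -0.00465
  (s,0): 0.260·ln(0.9822) = -0.00466
  (s,1): 0.302·ln(1.0158) = 0.00474
Sum = 0.0002 nats.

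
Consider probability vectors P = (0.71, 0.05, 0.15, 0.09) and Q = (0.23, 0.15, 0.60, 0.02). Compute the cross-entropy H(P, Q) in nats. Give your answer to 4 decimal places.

H(P,Q) = −Σ p·ln q.
  −0.71·ln(0.23) = 1.04347
  −0.05·ln(0.15) = 0.09486
  −0.15·ln(0.60) = 0.07662
  −0.09·ln(0.02) = 0.35208
H(P,Q) = 1.5670 nats.

1.5670 nats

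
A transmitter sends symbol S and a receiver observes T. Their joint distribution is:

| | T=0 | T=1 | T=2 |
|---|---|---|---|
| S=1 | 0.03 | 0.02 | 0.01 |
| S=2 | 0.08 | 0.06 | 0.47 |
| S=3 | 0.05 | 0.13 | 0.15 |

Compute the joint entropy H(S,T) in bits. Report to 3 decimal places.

H(S,T) = −Σ p(x,y)·log₂ p(x,y) over all 9 cells.
  cell (1,0): −0.03·log₂0.03 = 0.1518
  cell (1,1): −0.02·log₂0.02 = 0.1129
  cell (1,2): −0.01·log₂0.01 = 0.0664
  cell (2,0): −0.08·log₂0.08 = 0.2915
  cell (2,1): −0.06·log₂0.06 = 0.2435
  cell (2,2): −0.47·log₂0.47 = 0.5120
  cell (3,0): −0.05·log₂0.05 = 0.2161
  cell (3,1): −0.13·log₂0.13 = 0.3826
  cell (3,2): −0.15·log₂0.15 = 0.4105
Sum = 2.387 bits.

2.387 bits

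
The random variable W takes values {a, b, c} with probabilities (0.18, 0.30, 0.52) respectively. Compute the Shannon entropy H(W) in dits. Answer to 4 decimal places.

H(W) = −Σ p·log₁₀ p.
  −(0.18)·log₁₀(0.18) = 0.13405
  −(0.30)·log₁₀(0.30) = 0.15686
  −(0.52)·log₁₀(0.52) = 0.14768
Sum: 0.13405 + 0.15686 + 0.14768 = 0.4386 dits.

0.4386 dits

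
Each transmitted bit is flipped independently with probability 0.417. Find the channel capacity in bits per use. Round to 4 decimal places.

0.0200 bits

Binary symmetric channel: C = 1 − h₂(ε) where h₂ is the binary entropy function.
h₂(0.417) = −0.417·log₂0.417 − 0.583·log₂0.583 = 0.9800.
C = 1 − 0.9800 = 0.0200 bits per channel use.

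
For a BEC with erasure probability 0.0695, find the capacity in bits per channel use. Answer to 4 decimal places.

Binary erasure channel: capacity C = 1 − ε.
C = 1 − 0.0695 = 0.9305 bits per channel use.

0.9305 bits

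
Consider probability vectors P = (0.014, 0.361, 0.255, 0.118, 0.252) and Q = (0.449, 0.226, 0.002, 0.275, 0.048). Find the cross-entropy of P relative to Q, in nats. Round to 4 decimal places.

H(P,Q) = −Σ p·ln q.
  −0.014·ln(0.449) = 0.01121
  −0.361·ln(0.226) = 0.53689
  −0.255·ln(0.002) = 1.58473
  −0.118·ln(0.275) = 0.15234
  −0.252·ln(0.048) = 0.76521
H(P,Q) = 3.0504 nats.

3.0504 nats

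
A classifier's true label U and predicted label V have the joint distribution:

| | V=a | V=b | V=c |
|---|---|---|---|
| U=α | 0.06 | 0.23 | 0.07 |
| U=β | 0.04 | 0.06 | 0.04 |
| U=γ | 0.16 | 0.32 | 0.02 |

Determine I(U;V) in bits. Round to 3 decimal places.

0.074 bits

Marginals: p(U) = (0.3600, 0.1400, 0.5000), p(V) = (0.2600, 0.6100, 0.1300).
I(U;V) = H(U) + H(V) − H(U,V).
H(U) = 1.4277, H(V) = 1.3229, H(U,V) = 2.6767.
I(U;V) = 1.4277 + 1.3229 − 2.6767 = 0.074 bits.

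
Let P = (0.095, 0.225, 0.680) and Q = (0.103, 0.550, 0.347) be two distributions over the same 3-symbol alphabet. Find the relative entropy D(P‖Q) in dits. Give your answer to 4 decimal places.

0.1080 dits

D(P‖Q) = Σ p·log₁₀(p/q).
  0.095·log₁₀(0.095/0.103) = -0.00334
  0.225·log₁₀(0.225/0.550) = -0.08734
  0.680·log₁₀(0.680/0.347) = 0.19868
D(P‖Q) = 0.1080 dits.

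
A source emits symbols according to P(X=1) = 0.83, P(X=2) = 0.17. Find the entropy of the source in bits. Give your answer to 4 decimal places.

H(X) = −Σ p·log₂ p.
  −(0.83)·log₂(0.83) = 0.22312
  −(0.17)·log₂(0.17) = 0.43459
Sum: 0.22312 + 0.43459 = 0.6577 bits.

0.6577 bits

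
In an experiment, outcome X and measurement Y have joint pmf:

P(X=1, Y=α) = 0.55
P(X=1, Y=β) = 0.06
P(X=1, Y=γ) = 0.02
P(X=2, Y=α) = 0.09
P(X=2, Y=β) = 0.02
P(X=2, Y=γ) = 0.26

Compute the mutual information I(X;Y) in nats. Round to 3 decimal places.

Marginals: p(X) = (0.6300, 0.3700), p(Y) = (0.6400, 0.0800, 0.2800).
I(X;Y) = H(X) + H(Y) − H(X,Y).
H(X) = 0.6590, H(Y) = 0.8441, H(X,Y) = 1.2211.
I(X;Y) = 0.6590 + 0.8441 − 1.2211 = 0.282 nats.

0.282 nats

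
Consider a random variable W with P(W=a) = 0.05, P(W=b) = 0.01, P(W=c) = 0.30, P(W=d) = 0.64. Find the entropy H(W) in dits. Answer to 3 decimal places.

0.366 dits

H(W) = −Σ p·log₁₀ p.
  −(0.05)·log₁₀(0.05) = 0.0651
  −(0.01)·log₁₀(0.01) = 0.0200
  −(0.30)·log₁₀(0.30) = 0.1569
  −(0.64)·log₁₀(0.64) = 0.1240
Sum: 0.0651 + 0.0200 + 0.1569 + 0.1240 = 0.366 dits.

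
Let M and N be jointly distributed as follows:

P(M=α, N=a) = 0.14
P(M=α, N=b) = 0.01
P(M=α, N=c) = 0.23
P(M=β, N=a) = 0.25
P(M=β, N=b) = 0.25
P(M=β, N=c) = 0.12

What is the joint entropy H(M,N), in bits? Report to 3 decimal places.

2.318 bits

H(M,N) = −Σ p(x,y)·log₂ p(x,y) over all 6 cells.
  cell (α,a): −0.14·log₂0.14 = 0.3971
  cell (α,b): −0.01·log₂0.01 = 0.0664
  cell (α,c): −0.23·log₂0.23 = 0.4877
  cell (β,a): −0.25·log₂0.25 = 0.5000
  cell (β,b): −0.25·log₂0.25 = 0.5000
  cell (β,c): −0.12·log₂0.12 = 0.3671
Sum = 2.318 bits.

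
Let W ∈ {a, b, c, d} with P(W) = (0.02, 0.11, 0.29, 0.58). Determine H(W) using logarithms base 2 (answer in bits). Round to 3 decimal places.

1.437 bits

H(W) = −Σ p·log₂ p.
  −(0.02)·log₂(0.02) = 0.1129
  −(0.11)·log₂(0.11) = 0.3503
  −(0.29)·log₂(0.29) = 0.5179
  −(0.58)·log₂(0.58) = 0.4558
Sum: 0.1129 + 0.3503 + 0.5179 + 0.4558 = 1.437 bits.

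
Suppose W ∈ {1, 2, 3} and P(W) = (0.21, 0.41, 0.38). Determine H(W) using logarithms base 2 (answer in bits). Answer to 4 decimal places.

1.5307 bits

H(W) = −Σ p·log₂ p.
  −(0.21)·log₂(0.21) = 0.47282
  −(0.41)·log₂(0.41) = 0.52738
  −(0.38)·log₂(0.38) = 0.53045
Sum: 0.47282 + 0.52738 + 0.53045 = 1.5307 bits.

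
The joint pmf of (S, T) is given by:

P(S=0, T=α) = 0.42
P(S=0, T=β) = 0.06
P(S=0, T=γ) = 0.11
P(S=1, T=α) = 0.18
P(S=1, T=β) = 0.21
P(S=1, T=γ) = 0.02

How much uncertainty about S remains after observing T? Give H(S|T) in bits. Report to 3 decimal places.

Marginals: p(S) = (0.5900, 0.4100), p(T) = (0.6000, 0.2700, 0.1300).
H(S|T) = Σ p(T) · H(S|T=·).
  T=α: p=0.6000, H(S|T=α) = 0.8813
  T=β: p=0.2700, H(S|T=β) = 0.7642
  T=γ: p=0.1300, H(S|T=γ) = 0.6194
Weighted sum = 0.816 bits.

0.816 bits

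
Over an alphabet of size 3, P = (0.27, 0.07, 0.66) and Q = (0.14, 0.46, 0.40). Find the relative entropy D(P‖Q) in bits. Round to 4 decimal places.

0.5425 bits

D(P‖Q) = Σ p·log₂(p/q).
  0.27·log₂(0.27/0.14) = 0.25583
  0.07·log₂(0.07/0.46) = -0.19013
  0.66·log₂(0.66/0.40) = 0.47683
D(P‖Q) = 0.5425 bits.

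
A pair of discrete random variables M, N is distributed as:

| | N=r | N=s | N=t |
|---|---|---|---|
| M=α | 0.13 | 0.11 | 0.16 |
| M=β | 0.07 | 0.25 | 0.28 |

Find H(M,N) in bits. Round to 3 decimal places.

2.439 bits

H(M,N) = −Σ p(x,y)·log₂ p(x,y) over all 6 cells.
  cell (α,r): −0.13·log₂0.13 = 0.3826
  cell (α,s): −0.11·log₂0.11 = 0.3503
  cell (α,t): −0.16·log₂0.16 = 0.4230
  cell (β,r): −0.07·log₂0.07 = 0.2686
  cell (β,s): −0.25·log₂0.25 = 0.5000
  cell (β,t): −0.28·log₂0.28 = 0.5142
Sum = 2.439 bits.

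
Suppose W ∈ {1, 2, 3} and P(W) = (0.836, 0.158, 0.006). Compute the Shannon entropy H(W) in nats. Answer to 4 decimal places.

H(W) = −Σ p·ln p.
  −(0.836)·ln(0.836) = 0.14975
  −(0.158)·ln(0.158) = 0.29154
  −(0.006)·ln(0.006) = 0.03070
Sum: 0.14975 + 0.29154 + 0.03070 = 0.4720 nats.

0.4720 nats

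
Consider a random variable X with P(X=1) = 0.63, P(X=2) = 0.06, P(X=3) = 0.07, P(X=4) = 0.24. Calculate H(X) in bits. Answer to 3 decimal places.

1.426 bits

H(X) = −Σ p·log₂ p.
  −(0.63)·log₂(0.63) = 0.4199
  −(0.06)·log₂(0.06) = 0.2435
  −(0.07)·log₂(0.07) = 0.2686
  −(0.24)·log₂(0.24) = 0.4941
Sum: 0.4199 + 0.2435 + 0.2686 + 0.4941 = 1.426 bits.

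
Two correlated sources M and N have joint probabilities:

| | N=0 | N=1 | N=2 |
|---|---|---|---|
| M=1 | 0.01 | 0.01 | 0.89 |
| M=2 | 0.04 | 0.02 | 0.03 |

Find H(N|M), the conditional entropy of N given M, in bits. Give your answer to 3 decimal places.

0.296 bits

Marginals: p(M) = (0.9100, 0.0900), p(N) = (0.0500, 0.0300, 0.9200).
H(N|M) = Σ p(M) · H(N|M=·).
  M=1: p=0.9100, H(N|M=1) = 0.1744
  M=2: p=0.0900, H(N|M=2) = 1.5305
Weighted sum = 0.296 bits.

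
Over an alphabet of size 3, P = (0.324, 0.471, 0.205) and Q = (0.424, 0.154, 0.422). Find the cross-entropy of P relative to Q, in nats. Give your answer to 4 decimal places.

H(P,Q) = −Σ p·ln q.
  −0.324·ln(0.424) = 0.27800
  −0.471·ln(0.154) = 0.88115
  −0.205·ln(0.422) = 0.17686
H(P,Q) = 1.3360 nats.

1.3360 nats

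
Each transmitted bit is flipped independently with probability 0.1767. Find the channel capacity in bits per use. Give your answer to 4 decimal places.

0.3272 bits

Binary symmetric channel: C = 1 − h₂(ε) where h₂ is the binary entropy function.
h₂(0.1767) = −0.1767·log₂0.1767 − 0.8233·log₂0.8233 = 0.6728.
C = 1 − 0.6728 = 0.3272 bits per channel use.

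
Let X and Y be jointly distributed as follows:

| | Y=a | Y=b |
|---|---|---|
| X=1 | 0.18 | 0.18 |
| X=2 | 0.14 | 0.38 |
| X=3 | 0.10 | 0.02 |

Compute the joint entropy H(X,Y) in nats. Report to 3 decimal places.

1.569 nats

H(X,Y) = −Σ p(x,y)·ln p(x,y) over all 6 cells.
  cell (1,a): −0.18·ln0.18 = 0.3087
  cell (1,b): −0.18·ln0.18 = 0.3087
  cell (2,a): −0.14·ln0.14 = 0.2753
  cell (2,b): −0.38·ln0.38 = 0.3677
  cell (3,a): −0.10·ln0.10 = 0.2303
  cell (3,b): −0.02·ln0.02 = 0.0782
Sum = 1.569 nats.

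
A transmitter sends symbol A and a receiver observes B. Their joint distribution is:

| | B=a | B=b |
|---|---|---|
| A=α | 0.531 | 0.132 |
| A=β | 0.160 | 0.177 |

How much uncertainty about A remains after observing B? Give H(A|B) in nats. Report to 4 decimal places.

Marginals: p(A) = (0.6630, 0.3370), p(B) = (0.6910, 0.3090).
H(A|B) = Σ p(B) · H(A|B=·).
  B=a: p=0.6910, H(A|B=a) = 0.5411
  B=b: p=0.3090, H(A|B=b) = 0.6825
Weighted sum = 0.5848 nats.

0.5848 nats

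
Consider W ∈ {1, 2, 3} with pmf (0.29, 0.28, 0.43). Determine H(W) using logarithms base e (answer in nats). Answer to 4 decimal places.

1.0783 nats

H(W) = −Σ p·ln p.
  −(0.29)·ln(0.29) = 0.35898
  −(0.28)·ln(0.28) = 0.35643
  −(0.43)·ln(0.43) = 0.36291
Sum: 0.35898 + 0.35643 + 0.36291 = 1.0783 nats.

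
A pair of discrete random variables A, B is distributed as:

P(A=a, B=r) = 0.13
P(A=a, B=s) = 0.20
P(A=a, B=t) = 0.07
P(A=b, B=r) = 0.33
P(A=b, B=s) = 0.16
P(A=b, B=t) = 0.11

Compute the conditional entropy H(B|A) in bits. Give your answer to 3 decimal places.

1.446 bits

Marginals: p(A) = (0.4000, 0.6000), p(B) = (0.4600, 0.3600, 0.1800).
H(B|A) = Σ p(A) · H(B|A=·).
  A=a: p=0.4000, H(B|A=a) = 1.4670
  A=b: p=0.6000, H(B|A=b) = 1.4316
Weighted sum = 1.446 bits.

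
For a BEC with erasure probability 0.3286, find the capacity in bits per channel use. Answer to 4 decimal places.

0.6714 bits

Binary erasure channel: capacity C = 1 − ε.
C = 1 − 0.3286 = 0.6714 bits per channel use.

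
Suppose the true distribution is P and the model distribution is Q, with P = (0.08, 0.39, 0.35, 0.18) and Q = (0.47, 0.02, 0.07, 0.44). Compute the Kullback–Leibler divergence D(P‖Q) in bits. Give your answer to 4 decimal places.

D(P‖Q) = Σ p·log₂(p/q).
  0.08·log₂(0.08/0.47) = -0.20437
  0.39·log₂(0.39/0.02) = 1.67131
  0.35·log₂(0.35/0.07) = 0.81267
  0.18·log₂(0.18/0.44) = -0.23211
D(P‖Q) = 2.0475 bits.

2.0475 bits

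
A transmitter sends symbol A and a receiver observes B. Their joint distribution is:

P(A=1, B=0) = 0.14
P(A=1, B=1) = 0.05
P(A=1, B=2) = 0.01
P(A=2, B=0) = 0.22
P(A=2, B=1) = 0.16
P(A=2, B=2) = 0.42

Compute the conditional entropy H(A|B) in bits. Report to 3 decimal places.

Marginals: p(A) = (0.2000, 0.8000), p(B) = (0.3600, 0.2100, 0.4300).
H(A|B) = Σ p(B) · H(A|B=·).
  B=0: p=0.3600, H(A|B=0) = 0.9641
  B=1: p=0.2100, H(A|B=1) = 0.7919
  B=2: p=0.4300, H(A|B=2) = 0.1594
Weighted sum = 0.582 bits.

0.582 bits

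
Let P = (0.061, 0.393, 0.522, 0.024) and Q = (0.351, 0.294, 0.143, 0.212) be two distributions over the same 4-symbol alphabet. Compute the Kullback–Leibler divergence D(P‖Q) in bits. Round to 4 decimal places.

0.9102 bits

D(P‖Q) = Σ p·log₂(p/q).
  0.061·log₂(0.061/0.351) = -0.15400
  0.393·log₂(0.393/0.294) = 0.16455
  0.522·log₂(0.522/0.143) = 0.97511
  0.024·log₂(0.024/0.212) = -0.07543
D(P‖Q) = 0.9102 bits.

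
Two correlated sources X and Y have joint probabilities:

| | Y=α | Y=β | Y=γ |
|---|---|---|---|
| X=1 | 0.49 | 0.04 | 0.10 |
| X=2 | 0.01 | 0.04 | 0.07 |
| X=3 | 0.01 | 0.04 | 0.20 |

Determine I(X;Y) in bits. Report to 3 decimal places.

Marginals: p(X) = (0.6300, 0.1200, 0.2500), p(Y) = (0.5100, 0.1200, 0.3700).
I(X;Y) = H(X) + H(Y) − H(X,Y).
H(X) = 1.2870, H(Y) = 1.3932, H(X,Y) = 2.2596.
I(X;Y) = 1.2870 + 1.3932 − 2.2596 = 0.421 bits.

0.421 bits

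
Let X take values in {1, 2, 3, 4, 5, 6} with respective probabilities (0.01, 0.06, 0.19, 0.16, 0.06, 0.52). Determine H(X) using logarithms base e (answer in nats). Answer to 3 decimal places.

1.332 nats

H(X) = −Σ p·ln p.
  −(0.01)·ln(0.01) = 0.0461
  −(0.06)·ln(0.06) = 0.1688
  −(0.19)·ln(0.19) = 0.3155
  −(0.16)·ln(0.16) = 0.2932
  −(0.06)·ln(0.06) = 0.1688
  −(0.52)·ln(0.52) = 0.3400
Sum: 0.0461 + 0.1688 + 0.3155 + 0.2932 + 0.1688 + 0.3400 = 1.332 nats.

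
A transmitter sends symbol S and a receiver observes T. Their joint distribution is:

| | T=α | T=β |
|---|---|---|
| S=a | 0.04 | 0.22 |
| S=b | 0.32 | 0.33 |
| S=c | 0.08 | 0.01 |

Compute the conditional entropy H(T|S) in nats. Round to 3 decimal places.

Marginals: p(S) = (0.2600, 0.6500, 0.0900), p(T) = (0.4400, 0.5600).
H(T|S) = Σ p(S) · H(T|S=·).
  S=a: p=0.2600, H(T|S=a) = 0.4293
  S=b: p=0.6500, H(T|S=b) = 0.6930
  S=c: p=0.0900, H(T|S=c) = 0.3488
Weighted sum = 0.593 nats.

0.593 nats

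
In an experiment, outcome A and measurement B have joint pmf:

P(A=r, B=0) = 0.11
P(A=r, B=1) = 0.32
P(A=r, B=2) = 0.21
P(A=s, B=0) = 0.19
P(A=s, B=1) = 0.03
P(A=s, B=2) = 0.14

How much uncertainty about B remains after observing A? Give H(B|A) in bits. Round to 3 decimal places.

1.411 bits

Chain rule: H(B|A) = H(A,B) − H(A).
Marginals: p(A) = (0.6400, 0.3600), p(B) = (0.3000, 0.3500, 0.3500).
H(A,B) = 2.3532 bits; H(A) = 0.9427 bits.
H(B|A) = 2.3532 − 0.9427 = 1.411 bits.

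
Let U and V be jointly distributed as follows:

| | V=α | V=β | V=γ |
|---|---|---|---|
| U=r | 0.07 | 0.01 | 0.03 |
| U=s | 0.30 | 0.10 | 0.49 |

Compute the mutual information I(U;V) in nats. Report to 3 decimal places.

0.019 nats

Marginals: p(U) = (0.1100, 0.8900), p(V) = (0.3700, 0.1100, 0.5200).
I(U;V) = Σ p(x,y)·ln[p(x,y)/(p(x)p(y))].
  (r,α): 0.07·ln(1.7199) = 0.0380
  (r,β): 0.01·ln(0.8264) = -0.0019
  (r,γ): 0.03·ln(0.5245) = -0.0194
  (s,α): 0.30·ln(0.9110) = -0.0280
  (s,β): 0.10·ln(1.0215) = 0.0021
  (s,γ): 0.49·ln(1.0588) = 0.0280
Sum = 0.019 nats.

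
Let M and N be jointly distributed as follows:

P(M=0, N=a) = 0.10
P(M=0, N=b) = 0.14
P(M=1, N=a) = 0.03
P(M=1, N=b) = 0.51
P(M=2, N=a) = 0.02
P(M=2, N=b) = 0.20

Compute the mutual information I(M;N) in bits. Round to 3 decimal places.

0.111 bits

Marginals: p(M) = (0.2400, 0.5400, 0.2200), p(N) = (0.1500, 0.8500).
I(M;N) = Σ p(x,y)·log₂[p(x,y)/(p(x)p(y))].
  (0,a): 0.10·log₂(2.7778) = 0.1474
  (0,b): 0.14·log₂(0.6863) = -0.0760
  (1,a): 0.03·log₂(0.3704) = -0.0430
  (1,b): 0.51·log₂(1.1111) = 0.0775
  (2,a): 0.02·log₂(0.6061) = -0.0144
  (2,b): 0.20·log₂(1.0695) = 0.0194
Sum = 0.111 bits.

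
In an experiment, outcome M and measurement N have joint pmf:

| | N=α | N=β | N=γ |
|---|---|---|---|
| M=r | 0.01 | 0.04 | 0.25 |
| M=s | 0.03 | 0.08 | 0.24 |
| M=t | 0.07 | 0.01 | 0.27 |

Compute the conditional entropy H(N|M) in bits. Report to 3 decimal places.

Chain rule: H(N|M) = H(M,N) − H(M).
Marginals: p(M) = (0.3000, 0.3500, 0.3500), p(N) = (0.1100, 0.1300, 0.7600).
H(M,N) = 2.5346 bits; H(M) = 1.5813 bits.
H(N|M) = 2.5346 − 1.5813 = 0.953 bits.

0.953 bits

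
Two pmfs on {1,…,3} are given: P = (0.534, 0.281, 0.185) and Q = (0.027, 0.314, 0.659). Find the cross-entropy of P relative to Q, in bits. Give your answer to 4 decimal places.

H(P,Q) = −Σ p·log₂ q.
  −0.534·log₂(0.027) = 2.78262
  −0.281·log₂(0.314) = 0.46960
  −0.185·log₂(0.659) = 0.11131
H(P,Q) = 3.3635 bits.

3.3635 bits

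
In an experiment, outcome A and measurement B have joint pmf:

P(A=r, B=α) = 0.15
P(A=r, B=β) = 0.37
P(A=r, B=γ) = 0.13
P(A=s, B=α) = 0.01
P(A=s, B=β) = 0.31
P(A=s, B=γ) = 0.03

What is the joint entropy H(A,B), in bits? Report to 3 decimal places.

2.066 bits

H(A,B) = −Σ p(x,y)·log₂ p(x,y) over all 6 cells.
  cell (r,α): −0.15·log₂0.15 = 0.4105
  cell (r,β): −0.37·log₂0.37 = 0.5307
  cell (r,γ): −0.13·log₂0.13 = 0.3826
  cell (s,α): −0.01·log₂0.01 = 0.0664
  cell (s,β): −0.31·log₂0.31 = 0.5238
  cell (s,γ): −0.03·log₂0.03 = 0.1518
Sum = 2.066 bits.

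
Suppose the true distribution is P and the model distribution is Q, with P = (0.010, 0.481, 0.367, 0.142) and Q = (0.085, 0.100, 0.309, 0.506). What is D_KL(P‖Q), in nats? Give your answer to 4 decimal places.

0.6168 nats

D(P‖Q) = Σ p·ln(p/q).
  0.010·ln(0.010/0.085) = -0.02140
  0.481·ln(0.481/0.100) = 0.75551
  0.367·ln(0.367/0.309) = 0.06313
  0.142·ln(0.142/0.506) = -0.18044
D(P‖Q) = 0.6168 nats.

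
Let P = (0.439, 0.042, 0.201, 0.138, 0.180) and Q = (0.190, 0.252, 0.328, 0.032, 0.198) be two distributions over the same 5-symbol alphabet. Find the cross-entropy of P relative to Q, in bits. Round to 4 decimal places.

H(P,Q) = −Σ p·log₂ q.
  −0.439·log₂(0.190) = 1.05181
  −0.042·log₂(0.252) = 0.08352
  −0.201·log₂(0.328) = 0.32325
  −0.138·log₂(0.032) = 0.68528
  −0.180·log₂(0.198) = 0.42056
H(P,Q) = 2.5644 bits.

2.5644 bits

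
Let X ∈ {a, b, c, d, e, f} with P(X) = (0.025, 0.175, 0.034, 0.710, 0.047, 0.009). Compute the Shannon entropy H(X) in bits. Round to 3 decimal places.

1.358 bits

H(X) = −Σ p·log₂ p.
  −(0.025)·log₂(0.025) = 0.1330
  −(0.175)·log₂(0.175) = 0.4401
  −(0.034)·log₂(0.034) = 0.1659
  −(0.710)·log₂(0.710) = 0.3508
  −(0.047)·log₂(0.047) = 0.2073
  −(0.009)·log₂(0.009) = 0.0612
Sum: 0.1330 + 0.4401 + 0.1659 + 0.3508 + 0.2073 + 0.0612 = 1.358 bits.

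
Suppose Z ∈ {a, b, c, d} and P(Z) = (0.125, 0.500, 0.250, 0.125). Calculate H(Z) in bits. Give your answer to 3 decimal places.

H(Z) = −Σ p·log₂ p.
  −(0.125)·log₂(0.125) = 0.3750
  −(0.500)·log₂(0.500) = 0.5000
  −(0.250)·log₂(0.250) = 0.5000
  −(0.125)·log₂(0.125) = 0.3750
Sum: 0.3750 + 0.5000 + 0.5000 + 0.3750 = 1.750 bits.

1.750 bits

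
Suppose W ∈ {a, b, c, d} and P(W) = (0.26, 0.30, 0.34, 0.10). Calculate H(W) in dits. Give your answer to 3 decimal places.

H(W) = −Σ p·log₁₀ p.
  −(0.26)·log₁₀(0.26) = 0.1521
  −(0.30)·log₁₀(0.30) = 0.1569
  −(0.34)·log₁₀(0.34) = 0.1593
  −(0.10)·log₁₀(0.10) = 0.1000
Sum: 0.1521 + 0.1569 + 0.1593 + 0.1000 = 0.568 dits.

0.568 dits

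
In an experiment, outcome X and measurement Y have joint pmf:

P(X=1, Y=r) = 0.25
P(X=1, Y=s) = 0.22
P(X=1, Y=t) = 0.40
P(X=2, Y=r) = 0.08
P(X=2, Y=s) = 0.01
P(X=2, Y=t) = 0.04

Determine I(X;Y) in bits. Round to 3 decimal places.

Marginals: p(X) = (0.8700, 0.1300), p(Y) = (0.3300, 0.2300, 0.4400).
I(X;Y) = Σ p(x,y)·log₂[p(x,y)/(p(x)p(y))].
  (1,r): 0.25·log₂(0.8708) = -0.0499
  (1,s): 0.22·log₂(1.0995) = 0.0301
  (1,t): 0.40·log₂(1.0449) = 0.0254
  (2,r): 0.08·log₂(1.8648) = 0.0719
  (2,s): 0.01·log₂(0.3344) = -0.0158
  (2,t): 0.04·log₂(0.6993) = -0.0206
Sum = 0.041 bits.

0.041 bits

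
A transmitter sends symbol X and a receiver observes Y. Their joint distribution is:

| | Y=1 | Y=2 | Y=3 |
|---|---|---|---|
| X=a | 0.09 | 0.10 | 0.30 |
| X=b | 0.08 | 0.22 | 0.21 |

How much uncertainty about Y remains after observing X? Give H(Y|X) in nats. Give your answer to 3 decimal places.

0.978 nats

Chain rule: H(Y|X) = H(X,Y) − H(X).
Marginals: p(X) = (0.4900, 0.5100), p(Y) = (0.1700, 0.3200, 0.5100).
H(X,Y) = 1.6711 nats; H(X) = 0.6929 nats.
H(Y|X) = 1.6711 − 0.6929 = 0.978 nats.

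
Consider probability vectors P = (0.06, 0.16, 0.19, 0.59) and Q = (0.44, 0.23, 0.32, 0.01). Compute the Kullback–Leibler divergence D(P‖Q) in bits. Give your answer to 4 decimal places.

D(P‖Q) = Σ p·log₂(p/q).
  0.06·log₂(0.06/0.44) = -0.17247
  0.16·log₂(0.16/0.23) = -0.08377
  0.19·log₂(0.19/0.32) = -0.14289
  0.59·log₂(0.59/0.01) = 3.47076
D(P‖Q) = 3.0716 bits.

3.0716 bits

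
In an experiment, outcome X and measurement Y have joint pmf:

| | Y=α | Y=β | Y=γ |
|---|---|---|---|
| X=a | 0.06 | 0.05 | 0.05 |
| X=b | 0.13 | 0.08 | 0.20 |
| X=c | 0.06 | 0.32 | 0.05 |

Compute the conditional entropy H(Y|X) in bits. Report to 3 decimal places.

1.326 bits

Marginals: p(X) = (0.1600, 0.4100, 0.4300), p(Y) = (0.2500, 0.4500, 0.3000).
H(Y|X) = Σ p(X) · H(Y|X=·).
  X=a: p=0.1600, H(Y|X=a) = 1.5794
  X=b: p=0.4100, H(Y|X=b) = 1.4906
  X=c: p=0.4300, H(Y|X=c) = 1.0747
Weighted sum = 1.326 bits.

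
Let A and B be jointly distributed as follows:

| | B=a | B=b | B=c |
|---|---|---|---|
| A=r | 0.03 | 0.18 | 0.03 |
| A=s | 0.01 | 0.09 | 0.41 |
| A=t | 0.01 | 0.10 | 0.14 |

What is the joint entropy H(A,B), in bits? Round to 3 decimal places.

H(A,B) = −Σ p(x,y)·log₂ p(x,y) over all 9 cells.
  cell (r,a): −0.03·log₂0.03 = 0.1518
  cell (r,b): −0.18·log₂0.18 = 0.4453
  cell (r,c): −0.03·log₂0.03 = 0.1518
  cell (s,a): −0.01·log₂0.01 = 0.0664
  cell (s,b): −0.09·log₂0.09 = 0.3127
  cell (s,c): −0.41·log₂0.41 = 0.5274
  cell (t,a): −0.01·log₂0.01 = 0.0664
  cell (t,b): −0.10·log₂0.10 = 0.3322
  cell (t,c): −0.14·log₂0.14 = 0.3971
Sum = 2.451 bits.

2.451 bits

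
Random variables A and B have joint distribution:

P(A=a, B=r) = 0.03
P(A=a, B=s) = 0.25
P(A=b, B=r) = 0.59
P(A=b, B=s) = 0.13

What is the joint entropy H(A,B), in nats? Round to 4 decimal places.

1.0283 nats

H(A,B) = −Σ p(x,y)·ln p(x,y) over all 4 cells.
  cell (a,r): −0.03·ln0.03 = 0.10520
  cell (a,s): −0.25·ln0.25 = 0.34657
  cell (b,r): −0.59·ln0.59 = 0.31130
  cell (b,s): −0.13·ln0.13 = 0.26523
Sum = 1.0283 nats.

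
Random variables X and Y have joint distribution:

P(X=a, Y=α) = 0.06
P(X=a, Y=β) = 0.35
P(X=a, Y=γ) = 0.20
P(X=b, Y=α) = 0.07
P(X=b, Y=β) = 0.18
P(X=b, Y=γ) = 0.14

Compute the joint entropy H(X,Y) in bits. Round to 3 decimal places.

H(X,Y) = −Σ p(x,y)·log₂ p(x,y) over all 6 cells.
  cell (a,α): −0.06·log₂0.06 = 0.2435
  cell (a,β): −0.35·log₂0.35 = 0.5301
  cell (a,γ): −0.20·log₂0.20 = 0.4644
  cell (b,α): −0.07·log₂0.07 = 0.2686
  cell (b,β): −0.18·log₂0.18 = 0.4453
  cell (b,γ): −0.14·log₂0.14 = 0.3971
Sum = 2.349 bits.

2.349 bits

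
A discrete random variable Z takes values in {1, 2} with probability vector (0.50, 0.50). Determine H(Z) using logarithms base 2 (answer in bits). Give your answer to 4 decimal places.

H(Z) = −Σ p·log₂ p.
  −(0.50)·log₂(0.50) = 0.50000
  −(0.50)·log₂(0.50) = 0.50000
Sum: 0.50000 + 0.50000 = 1.0000 bits.

1.0000 bits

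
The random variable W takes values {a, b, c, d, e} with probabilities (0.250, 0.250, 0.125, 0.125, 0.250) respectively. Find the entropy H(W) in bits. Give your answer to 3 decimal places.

2.250 bits

H(W) = −Σ p·log₂ p.
  −(0.250)·log₂(0.250) = 0.5000
  −(0.250)·log₂(0.250) = 0.5000
  −(0.125)·log₂(0.125) = 0.3750
  −(0.125)·log₂(0.125) = 0.3750
  −(0.250)·log₂(0.250) = 0.5000
Sum: 0.5000 + 0.5000 + 0.3750 + 0.3750 + 0.5000 = 2.250 bits.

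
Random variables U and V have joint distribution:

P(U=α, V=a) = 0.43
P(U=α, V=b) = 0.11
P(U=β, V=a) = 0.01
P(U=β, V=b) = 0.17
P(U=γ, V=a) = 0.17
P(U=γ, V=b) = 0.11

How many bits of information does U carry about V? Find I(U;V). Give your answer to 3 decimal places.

Marginals: p(U) = (0.5400, 0.1800, 0.2800), p(V) = (0.6100, 0.3900).
I(U;V) = Σ p(x,y)·log₂[p(x,y)/(p(x)p(y))].
  (α,a): 0.43·log₂(1.3054) = 0.1653
  (α,b): 0.11·log₂(0.5223) = -0.1031
  (β,a): 0.01·log₂(0.0911) = -0.0346
  (β,b): 0.17·log₂(2.4217) = 0.2169
  (γ,a): 0.17·log₂(0.9953) = -0.0012
  (γ,b): 0.11·log₂(1.0073) = 0.0012
Sum = 0.245 bits.

0.245 bits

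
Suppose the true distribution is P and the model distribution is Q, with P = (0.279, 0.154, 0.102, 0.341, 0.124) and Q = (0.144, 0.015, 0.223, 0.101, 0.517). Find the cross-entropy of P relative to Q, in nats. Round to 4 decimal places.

H(P,Q) = −Σ p·ln q.
  −0.279·ln(0.144) = 0.54069
  −0.154·ln(0.015) = 0.64675
  −0.102·ln(0.223) = 0.15306
  −0.341·ln(0.101) = 0.78179
  −0.124·ln(0.517) = 0.08180
H(P,Q) = 2.2041 nats.

2.2041 nats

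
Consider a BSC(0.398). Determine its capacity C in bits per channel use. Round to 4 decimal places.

Binary symmetric channel: C = 1 − h₂(ε) where h₂ is the binary entropy function.
h₂(0.398) = −0.398·log₂0.398 − 0.602·log₂0.602 = 0.9698.
C = 1 − 0.9698 = 0.0302 bits per channel use.

0.0302 bits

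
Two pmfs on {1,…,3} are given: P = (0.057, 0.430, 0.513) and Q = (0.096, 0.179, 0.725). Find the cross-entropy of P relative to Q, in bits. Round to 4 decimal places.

H(P,Q) = −Σ p·log₂ q.
  −0.057·log₂(0.096) = 0.19271
  −0.430·log₂(0.179) = 1.06725
  −0.513·log₂(0.725) = 0.23800
H(P,Q) = 1.4980 bits.

1.4980 bits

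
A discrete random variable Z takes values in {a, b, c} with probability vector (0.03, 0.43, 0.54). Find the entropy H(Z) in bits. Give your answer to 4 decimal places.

H(Z) = −Σ p·log₂ p.
  −(0.03)·log₂(0.03) = 0.15177
  −(0.43)·log₂(0.43) = 0.52356
  −(0.54)·log₂(0.54) = 0.48004
Sum: 0.15177 + 0.52356 + 0.48004 = 1.1554 bits.

1.1554 bits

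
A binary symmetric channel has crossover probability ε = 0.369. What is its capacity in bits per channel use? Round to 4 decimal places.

0.0501 bits

Binary symmetric channel: C = 1 − h₂(ε) where h₂ is the binary entropy function.
h₂(0.369) = −0.369·log₂0.369 − 0.631·log₂0.631 = 0.9499.
C = 1 − 0.9499 = 0.0501 bits per channel use.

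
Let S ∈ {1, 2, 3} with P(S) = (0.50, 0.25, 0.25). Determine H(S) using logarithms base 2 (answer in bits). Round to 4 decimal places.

1.5000 bits

H(S) = −Σ p·log₂ p.
  −(0.50)·log₂(0.50) = 0.50000
  −(0.25)·log₂(0.25) = 0.50000
  −(0.25)·log₂(0.25) = 0.50000
Sum: 0.50000 + 0.50000 + 0.50000 = 1.5000 bits.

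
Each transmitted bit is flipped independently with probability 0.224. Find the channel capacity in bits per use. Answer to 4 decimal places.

0.2326 bits

Binary symmetric channel: C = 1 − h₂(ε) where h₂ is the binary entropy function.
h₂(0.224) = −0.224·log₂0.224 − 0.776·log₂0.776 = 0.7674.
C = 1 − 0.7674 = 0.2326 bits per channel use.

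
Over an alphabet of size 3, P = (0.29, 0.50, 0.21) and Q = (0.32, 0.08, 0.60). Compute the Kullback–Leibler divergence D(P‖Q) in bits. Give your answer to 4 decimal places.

D(P‖Q) = Σ p·log₂(p/q).
  0.29·log₂(0.29/0.32) = -0.04119
  0.50·log₂(0.50/0.08) = 1.32193
  0.21·log₂(0.21/0.60) = -0.31806
D(P‖Q) = 0.9627 bits.

0.9627 bits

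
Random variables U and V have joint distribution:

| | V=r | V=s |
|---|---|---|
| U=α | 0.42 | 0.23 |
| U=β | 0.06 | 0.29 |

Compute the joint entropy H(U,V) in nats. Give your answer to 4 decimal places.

H(U,V) = −Σ p(x,y)·ln p(x,y) over all 4 cells.
  cell (α,r): −0.42·ln0.42 = 0.36435
  cell (α,s): −0.23·ln0.23 = 0.33803
  cell (β,r): −0.06·ln0.06 = 0.16880
  cell (β,s): −0.29·ln0.29 = 0.35898
Sum = 1.2302 nats.

1.2302 nats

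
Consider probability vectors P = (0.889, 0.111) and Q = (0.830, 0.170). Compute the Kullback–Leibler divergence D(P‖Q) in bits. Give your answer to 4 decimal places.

D(P‖Q) = Σ p·log₂(p/q).
  0.889·log₂(0.889/0.830) = 0.08808
  0.111·log₂(0.111/0.170) = -0.06826
D(P‖Q) = 0.0198 bits.

0.0198 bits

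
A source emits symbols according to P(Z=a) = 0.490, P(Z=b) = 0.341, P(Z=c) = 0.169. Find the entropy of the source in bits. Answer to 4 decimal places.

1.4670 bits

H(Z) = −Σ p·log₂ p.
  −(0.490)·log₂(0.490) = 0.50428
  −(0.341)·log₂(0.341) = 0.52929
  −(0.169)·log₂(0.169) = 0.43347
Sum: 0.50428 + 0.52929 + 0.43347 = 1.4670 bits.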